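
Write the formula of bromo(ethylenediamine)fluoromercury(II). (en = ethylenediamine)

Ligands: 1 bromo (Br, -1), 1 fluoro (F, -1), 1 ethylenediamine (en, neutral). Ligand charge sum = -2.
With Hg in oxidation state +2, the complex ion is [Hg...].

[HgBr(en)F]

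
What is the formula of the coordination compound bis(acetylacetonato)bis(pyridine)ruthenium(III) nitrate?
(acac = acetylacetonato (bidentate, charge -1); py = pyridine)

[Ru(acac)2(py)2]NO3

Ligands: 2 acetylacetonato (acac, -1), 2 pyridine (py, neutral). Ligand charge sum = -2.
Charge balance with nitrate (-1) requires 1 complex ion per 1 nitrate.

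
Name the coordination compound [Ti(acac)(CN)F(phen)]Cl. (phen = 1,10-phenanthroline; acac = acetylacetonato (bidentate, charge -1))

(acetylacetonato)cyanofluoro(1,10-phenanthroline)titanium(IV) chloride

The 1 chloride counter-ion carries a total charge of -1, so each complex ion is 1+.
Ligand charges: 1×1,10-phenanthroline (neutral), 1×acetylacetonato (-1 each), 1×fluoro (-1 each), 1×cyano (-1 each); total -3. So Ti + (-3) = 1+, giving Ti = +4.
Ligands are named alphabetically: acetylacetonato before cyano before fluoro before phenanthroline.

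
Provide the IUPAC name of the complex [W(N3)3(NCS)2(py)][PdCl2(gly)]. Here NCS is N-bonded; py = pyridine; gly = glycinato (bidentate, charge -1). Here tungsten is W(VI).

Both ions are complex: the cation is named first with the plain metal name, the anion second with the -ate form; each ion's ligands are alphabetised independently.
W is given as +6; the cation's ligand charges sum to -5, so the complex cation is 1+.
A 1:1 salt means the anion carries the equal and opposite charge, 1−.
Anion: ligand charges sum to -3; for the ion to be 1−, Pd = +2.

triazidodiisothiocyanato(pyridine)tungsten(VI) dichloro(glycinato)palladate(II)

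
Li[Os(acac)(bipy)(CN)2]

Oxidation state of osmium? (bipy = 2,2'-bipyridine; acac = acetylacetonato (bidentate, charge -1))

+2

1 lithium outside the brackets (+1 each) → the complex ion is 1−.
Ligand charges: 2×CN = -2; 1×bipy neutral; 1×acac = -1; sum -3.
Os + (-3) = 1− ⇒ Os is +2.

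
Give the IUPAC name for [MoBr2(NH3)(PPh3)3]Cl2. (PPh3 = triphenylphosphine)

The 2 chloride counter-ions carry a total charge of -2, so each complex ion is 2+.
Ligand charges: 3×triphenylphosphine (neutral), 2×bromo (-1 each), 1×ammine (neutral); total -2. So Mo + (-2) = 2+, giving Mo = +4.
Ligands are named alphabetically: ammine before bromo before triphenylphosphine.

amminedibromotris(triphenylphosphine)molybdenum(IV) chloride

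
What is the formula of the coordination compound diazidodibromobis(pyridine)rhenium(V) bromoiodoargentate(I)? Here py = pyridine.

Cation [Re…]: ligand charges -4, Re(V) ⇒ ion charge 1+.
Anion [Ag…]: ligand charges -2, Ag(I) ⇒ ion charge 1−.
One 1+ cation balances one 1− anion.

[ReBr2(N3)2(py)2][AgBrI]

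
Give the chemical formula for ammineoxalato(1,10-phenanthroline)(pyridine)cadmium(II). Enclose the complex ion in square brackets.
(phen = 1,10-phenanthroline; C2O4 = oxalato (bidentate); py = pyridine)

Ligands: 1 1,10-phenanthroline (phen, neutral), 1 oxalato (C2O4, -2), 1 ammine (NH3, neutral), 1 pyridine (py, neutral). Ligand charge sum = -2.
With Cd in oxidation state +2, the complex ion is [Cd...].

[Cd(C2O4)(NH3)(phen)(py)]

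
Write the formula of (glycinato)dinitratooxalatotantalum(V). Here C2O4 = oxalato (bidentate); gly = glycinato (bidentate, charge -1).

Ligands: 2 nitrato (NO3, -1), 1 oxalato (C2O4, -2), 1 glycinato (gly, -1). Ligand charge sum = -5.
With Ta in oxidation state +5, the complex ion is [Ta...].

[Ta(C2O4)(gly)(NO3)2]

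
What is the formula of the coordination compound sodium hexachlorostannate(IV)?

Ligands: 6 chloro (Cl, -1). Ligand charge sum = -6.
Charge balance with sodium (+1) requires 1 complex ion per 2 sodium.

Na2[SnCl6]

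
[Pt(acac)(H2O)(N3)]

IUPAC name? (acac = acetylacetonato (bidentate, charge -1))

(acetylacetonato)aquaazidoplatinum(II)

There is no counter-ion, so the complex is neutral overall.
Ligand charges: 1×aqua (neutral), 1×acetylacetonato (-1 each), 1×azido (-1 each); total -2. So Pt + (-2) = 0, giving Pt = +2.
Ligands are named alphabetically: acetylacetonato before aqua before azido.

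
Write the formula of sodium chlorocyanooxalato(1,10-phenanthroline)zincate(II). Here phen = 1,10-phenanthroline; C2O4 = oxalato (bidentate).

Na2[Zn(C2O4)Cl(CN)(phen)]

Ligands: 1 cyano (CN, -1), 1 chloro (Cl, -1), 1 1,10-phenanthroline (phen, neutral), 1 oxalato (C2O4, -2). Ligand charge sum = -4.
Charge balance with sodium (+1) requires 1 complex ion per 2 sodium.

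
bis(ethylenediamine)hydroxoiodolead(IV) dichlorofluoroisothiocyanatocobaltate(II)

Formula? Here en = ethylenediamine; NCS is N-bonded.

Cation [Pb…]: ligand charges -2, Pb(IV) ⇒ ion charge 2+.
Anion [Co…]: ligand charges -4, Co(II) ⇒ ion charge 2−.
One 2+ cation balances one 2− anion.

[Pb(en)2I(OH)][CoCl2F(NCS)]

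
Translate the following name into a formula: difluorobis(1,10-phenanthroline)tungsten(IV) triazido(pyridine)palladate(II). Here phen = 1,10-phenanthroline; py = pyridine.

Cation [W…]: ligand charges -2, W(IV) ⇒ ion charge 2+.
Anion [Pd…]: ligand charges -3, Pd(II) ⇒ ion charge 1−.
One 2+ cation requires 2 of the 1− anion.

[WF2(phen)2][Pd(N3)3(py)]2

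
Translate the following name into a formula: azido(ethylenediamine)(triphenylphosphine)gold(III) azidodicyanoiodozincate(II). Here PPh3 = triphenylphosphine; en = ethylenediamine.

[Au(en)(N3)(PPh3)][Zn(CN)2I(N3)]

Cation [Au…]: ligand charges -1, Au(III) ⇒ ion charge 2+.
Anion [Zn…]: ligand charges -4, Zn(II) ⇒ ion charge 2−.
One 2+ cation balances one 2− anion.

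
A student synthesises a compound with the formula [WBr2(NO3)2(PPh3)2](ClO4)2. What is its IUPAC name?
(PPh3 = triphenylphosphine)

dibromodinitratobis(triphenylphosphine)tungsten(VI) perchlorate

The 2 perchlorate counter-ions carry a total charge of -2, so each complex ion is 2+.
Ligand charges: 2×nitrato (-1 each), 2×bromo (-1 each), 2×triphenylphosphine (neutral); total -4. So W + (-4) = 2+, giving W = +6.
Ligands are named alphabetically: bromo before nitrato before triphenylphosphine.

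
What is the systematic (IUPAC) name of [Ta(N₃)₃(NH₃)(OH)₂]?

amminetriazidodihydroxotantalum(V)

There is no counter-ion, so the complex is neutral overall.
Ligand charges: 3×azido (-1 each), 2×hydroxo (-1 each), 1×ammine (neutral); total -5. So Ta + (-5) = 0, giving Ta = +5.
Ligands are named alphabetically: ammine before azido before hydroxo.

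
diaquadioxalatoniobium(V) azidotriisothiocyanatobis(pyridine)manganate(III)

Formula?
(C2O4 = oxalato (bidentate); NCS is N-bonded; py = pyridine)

[Nb(C2O4)2(H2O)2][Mn(N3)(NCS)3(py)2]

Cation [Nb…]: ligand charges -4, Nb(V) ⇒ ion charge 1+.
Anion [Mn…]: ligand charges -4, Mn(III) ⇒ ion charge 1−.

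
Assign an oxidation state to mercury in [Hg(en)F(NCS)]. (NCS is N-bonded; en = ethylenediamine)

No counter-ion: the bracketed complex is neutral.
Ligand charges: 1×F = -1; 1×NCS = -1; 1×en neutral; sum -2.
Hg + (-2) = 0 ⇒ Hg is +2.

+2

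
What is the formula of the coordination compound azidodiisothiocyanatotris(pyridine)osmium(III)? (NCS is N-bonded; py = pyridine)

[Os(N3)(NCS)2(py)3]

Ligands: 2 isothiocyanato (NCS, -1), 1 azido (N3, -1), 3 pyridine (py, neutral). Ligand charge sum = -3.
With Os in oxidation state +3, the complex ion is [Os...].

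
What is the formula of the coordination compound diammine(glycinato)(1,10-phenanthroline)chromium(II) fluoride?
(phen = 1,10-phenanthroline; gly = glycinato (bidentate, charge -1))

Ligands: 2 ammine (NH3, neutral), 1 1,10-phenanthroline (phen, neutral), 1 glycinato (gly, -1). Ligand charge sum = -1.
Charge balance with fluoride (-1) requires 1 complex ion per 1 fluoride.

[Cr(gly)(NH3)2(phen)]F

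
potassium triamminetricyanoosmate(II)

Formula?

Ligands: 3 ammine (NH3, neutral), 3 cyano (CN, -1). Ligand charge sum = -3.
Charge balance with potassium (+1) requires 1 complex ion per 1 potassium.

K[Os(CN)3(NH3)3]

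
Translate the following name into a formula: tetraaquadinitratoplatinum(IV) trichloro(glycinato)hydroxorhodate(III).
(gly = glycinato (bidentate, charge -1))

[Pt(H2O)4(NO3)2][RhCl3(gly)(OH)]

Cation [Pt…]: ligand charges -2, Pt(IV) ⇒ ion charge 2+.
Anion [Rh…]: ligand charges -5, Rh(III) ⇒ ion charge 2−.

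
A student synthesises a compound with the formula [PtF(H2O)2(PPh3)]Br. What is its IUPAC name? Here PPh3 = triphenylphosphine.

The 1 bromide counter-ion carries a total charge of -1, so each complex ion is 1+.
Ligand charges: 1×triphenylphosphine (neutral), 1×fluoro (-1 each), 2×aqua (neutral); total -1. So Pt + (-1) = 1+, giving Pt = +2.
Ligands are named alphabetically: aqua before fluoro before triphenylphosphine.

diaquafluoro(triphenylphosphine)platinum(II) bromide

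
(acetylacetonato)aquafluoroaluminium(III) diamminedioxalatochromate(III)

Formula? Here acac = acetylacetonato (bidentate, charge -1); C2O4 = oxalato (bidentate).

[Al(acac)F(H2O)][Cr(C2O4)2(NH3)2]

Cation [Al…]: ligand charges -2, Al(III) ⇒ ion charge 1+.
Anion [Cr…]: ligand charges -4, Cr(III) ⇒ ion charge 1−.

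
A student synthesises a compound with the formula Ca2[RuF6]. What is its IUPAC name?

calcium hexafluororuthenate(II)

The 2 calcium counter-ions carry a total charge of +4, so each complex ion is 4−.
Ligand charges: 6×fluoro (-1 each); total -6. So Ru + (-6) = 4−, giving Ru = +2.
The complex ion is anionic, so ruthenium takes the -ate form ruthenate(II).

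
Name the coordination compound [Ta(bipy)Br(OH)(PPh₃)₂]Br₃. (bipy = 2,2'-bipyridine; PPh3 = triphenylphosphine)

The 3 bromide counter-ions carry a total charge of -3, so each complex ion is 3+.
Ligand charges: 1×bromo (-1 each), 1×2,2'-bipyridine (neutral), 2×triphenylphosphine (neutral), 1×hydroxo (-1 each); total -2. So Ta + (-2) = 3+, giving Ta = +5.
Ligands are named alphabetically: bipyridine before bromo before hydroxo before triphenylphosphine.

(2,2'-bipyridine)bromohydroxobis(triphenylphosphine)tantalum(V) bromide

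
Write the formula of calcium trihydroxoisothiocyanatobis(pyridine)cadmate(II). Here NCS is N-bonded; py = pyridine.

Ca[Cd(NCS)(OH)3(py)2]

Ligands: 3 hydroxo (OH, -1), 1 isothiocyanato (NCS, -1), 2 pyridine (py, neutral). Ligand charge sum = -4.
With Cd in oxidation state +2, the complex ion is [Cd...]^2−.
Charge balance with calcium (+2) requires 1 complex ion per 1 calcium.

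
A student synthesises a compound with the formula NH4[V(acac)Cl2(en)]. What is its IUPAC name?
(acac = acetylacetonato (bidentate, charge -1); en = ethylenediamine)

ammonium (acetylacetonato)dichloro(ethylenediamine)vanadate(II)

The 1 ammonium counter-ion carries a total charge of +1, so each complex ion is 1−.
Ligand charges: 1×acetylacetonato (-1 each), 2×chloro (-1 each), 1×ethylenediamine (neutral); total -3. So V + (-3) = 1−, giving V = +2.
The complex ion is anionic, so vanadium takes the -ate form vanadate(II).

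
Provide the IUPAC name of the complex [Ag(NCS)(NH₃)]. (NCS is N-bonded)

ammineisothiocyanatosilver(I)

There is no counter-ion, so the complex is neutral overall.
Ligand charges: 1×ammine (neutral), 1×isothiocyanato (-1 each); total -1. So Ag + (-1) = 0, giving Ag = +1.
Ligands are named alphabetically: ammine before isothiocyanato.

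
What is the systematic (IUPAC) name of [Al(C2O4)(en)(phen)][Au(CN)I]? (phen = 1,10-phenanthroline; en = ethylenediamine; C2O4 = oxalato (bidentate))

(ethylenediamine)oxalato(1,10-phenanthroline)aluminium(III) cyanoiodoaurate(I)

Both ions are complex: the cation is named first with the plain metal name, the anion second with the -ate form; each ion's ligands are alphabetised independently.
Aluminium is always +3 in its complexes; the cation's ligand charges sum to -2, so the complex cation is 1+.
A 1:1 salt means the anion carries the equal and opposite charge, 1−.
Anion: ligand charges sum to -2; for the ion to be 1−, Au = +1.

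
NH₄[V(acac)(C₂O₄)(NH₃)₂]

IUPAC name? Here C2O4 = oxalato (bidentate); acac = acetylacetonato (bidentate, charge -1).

ammonium (acetylacetonato)diammineoxalatovanadate(II)

The 1 ammonium counter-ion carries a total charge of +1, so each complex ion is 1−.
Ligand charges: 1×oxalato (-2 each), 1×acetylacetonato (-1 each), 2×ammine (neutral); total -3. So V + (-3) = 1−, giving V = +2.
The complex ion is anionic, so vanadium takes the -ate form vanadate(II).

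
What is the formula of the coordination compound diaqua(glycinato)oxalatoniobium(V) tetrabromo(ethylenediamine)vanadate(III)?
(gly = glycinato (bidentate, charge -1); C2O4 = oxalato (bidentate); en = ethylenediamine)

[Nb(C2O4)(gly)(H2O)2][VBr4(en)]2

Cation [Nb…]: ligand charges -3, Nb(V) ⇒ ion charge 2+.
Anion [V…]: ligand charges -4, V(III) ⇒ ion charge 1−.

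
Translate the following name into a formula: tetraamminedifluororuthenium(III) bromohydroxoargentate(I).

Cation [Ru…]: ligand charges -2, Ru(III) ⇒ ion charge 1+.
Anion [Ag…]: ligand charges -2, Ag(I) ⇒ ion charge 1−.
One 1+ cation balances one 1− anion.

[RuF2(NH3)4][AgBr(OH)]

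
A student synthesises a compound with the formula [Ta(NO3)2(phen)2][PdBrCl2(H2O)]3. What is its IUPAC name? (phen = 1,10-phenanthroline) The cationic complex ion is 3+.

dinitratobis(1,10-phenanthroline)tantalum(V) aquabromodichloropalladate(II)

The complex cation is given as 3+; its ligand charges sum to -2, so Ta = +5.
With 3 anions per cation, each anion must be 3/3 = 1−.
Anion: ligand charges sum to -3; for the ion to be 1−, Pd = +2.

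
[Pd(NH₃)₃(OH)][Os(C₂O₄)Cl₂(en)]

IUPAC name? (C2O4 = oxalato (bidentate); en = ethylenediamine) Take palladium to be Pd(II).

triamminehydroxopalladium(II) dichloro(ethylenediamine)oxalatoosmate(III)

Both ions are complex: the cation is named first with the plain metal name, the anion second with the -ate form; each ion's ligands are alphabetised independently.
Pd is given as +2; the cation's ligand charges sum to -1, so the complex cation is 1+.
A 1:1 salt means the anion carries the equal and opposite charge, 1−.
Anion: ligand charges sum to -4; for the ion to be 1−, Os = +3.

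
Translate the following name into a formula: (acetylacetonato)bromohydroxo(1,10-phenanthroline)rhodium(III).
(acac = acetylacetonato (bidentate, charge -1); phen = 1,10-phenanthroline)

[Rh(acac)Br(OH)(phen)]

Ligands: 1 acetylacetonato (acac, -1), 1 bromo (Br, -1), 1 hydroxo (OH, -1), 1 1,10-phenanthroline (phen, neutral). Ligand charge sum = -3.
With Rh in oxidation state +3, the complex ion is [Rh...].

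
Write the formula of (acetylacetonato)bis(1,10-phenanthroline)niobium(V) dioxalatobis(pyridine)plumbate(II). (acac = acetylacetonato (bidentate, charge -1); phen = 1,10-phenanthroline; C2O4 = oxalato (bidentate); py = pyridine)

[Nb(acac)(phen)2][Pb(C2O4)2(py)2]2

Cation [Nb…]: ligand charges -1, Nb(V) ⇒ ion charge 4+.
Anion [Pb…]: ligand charges -4, Pb(II) ⇒ ion charge 2−.
One 4+ cation requires 2 of the 2− anion.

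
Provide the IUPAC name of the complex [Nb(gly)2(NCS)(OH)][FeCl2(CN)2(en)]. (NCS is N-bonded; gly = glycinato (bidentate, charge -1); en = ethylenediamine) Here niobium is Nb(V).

bis(glycinato)hydroxoisothiocyanatoniobium(V) dichlorodicyano(ethylenediamine)ferrate(III)

Both ions are complex: the cation is named first with the plain metal name, the anion second with the -ate form; each ion's ligands are alphabetised independently.
Nb is given as +5; the cation's ligand charges sum to -4, so the complex cation is 1+.
A 1:1 salt means the anion carries the equal and opposite charge, 1−.
Anion: ligand charges sum to -4; for the ion to be 1−, Fe = +3.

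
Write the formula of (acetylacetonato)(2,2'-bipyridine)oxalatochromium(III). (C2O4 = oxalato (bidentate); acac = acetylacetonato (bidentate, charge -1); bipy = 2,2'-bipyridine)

Ligands: 1 oxalato (C2O4, -2), 1 acetylacetonato (acac, -1), 1 2,2'-bipyridine (bipy, neutral). Ligand charge sum = -3.
With Cr in oxidation state +3, the complex ion is [Cr...].

[Cr(acac)(bipy)(C2O4)]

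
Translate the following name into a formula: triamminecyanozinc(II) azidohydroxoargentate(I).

[Zn(CN)(NH3)3][Ag(N3)(OH)]

Cation [Zn…]: ligand charges -1, Zn(II) ⇒ ion charge 1+.
Anion [Ag…]: ligand charges -2, Ag(I) ⇒ ion charge 1−.
One 1+ cation balances one 1− anion.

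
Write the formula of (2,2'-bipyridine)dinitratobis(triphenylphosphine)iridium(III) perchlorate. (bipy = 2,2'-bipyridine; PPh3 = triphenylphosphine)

[Ir(bipy)(NO3)2(PPh3)2]ClO4

Ligands: 1 2,2'-bipyridine (bipy, neutral), 2 triphenylphosphine (PPh3, neutral), 2 nitrato (NO3, -1). Ligand charge sum = -2.
With Ir in oxidation state +3, the complex ion is [Ir...]^1+.
Charge balance with perchlorate (-1) requires 1 complex ion per 1 perchlorate.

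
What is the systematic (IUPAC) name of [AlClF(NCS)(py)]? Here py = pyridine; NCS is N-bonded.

chlorofluoroisothiocyanato(pyridine)aluminium(III)

There is no counter-ion, so the complex is neutral overall.
Ligand charges: 1×pyridine (neutral), 1×chloro (-1 each), 1×isothiocyanato (-1 each), 1×fluoro (-1 each); total -3. So Al + (-3) = 0, giving Al = +3.
Ligands are named alphabetically: chloro before fluoro before isothiocyanato before pyridine.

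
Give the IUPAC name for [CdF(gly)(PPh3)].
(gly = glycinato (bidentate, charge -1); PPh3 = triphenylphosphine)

fluoro(glycinato)(triphenylphosphine)cadmium(II)

There is no counter-ion, so the complex is neutral overall.
Ligand charges: 1×glycinato (-1 each), 1×triphenylphosphine (neutral), 1×fluoro (-1 each); total -2. So Cd + (-2) = 0, giving Cd = +2.
Ligands are named alphabetically: fluoro before glycinato before triphenylphosphine.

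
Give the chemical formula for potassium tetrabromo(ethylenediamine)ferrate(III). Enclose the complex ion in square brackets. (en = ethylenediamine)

K[FeBr4(en)]

Ligands: 4 bromo (Br, -1), 1 ethylenediamine (en, neutral). Ligand charge sum = -4.
With Fe in oxidation state +3, the complex ion is [Fe...]^1−.
Charge balance with potassium (+1) requires 1 complex ion per 1 potassium.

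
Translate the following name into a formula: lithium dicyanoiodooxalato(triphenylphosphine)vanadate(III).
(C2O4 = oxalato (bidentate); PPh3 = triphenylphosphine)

Ligands: 1 oxalato (C2O4, -2), 2 cyano (CN, -1), 1 triphenylphosphine (PPh3, neutral), 1 iodo (I, -1). Ligand charge sum = -5.
With V in oxidation state +3, the complex ion is [V...]^2−.
Charge balance with lithium (+1) requires 1 complex ion per 2 lithium.

Li2[V(C2O4)(CN)2I(PPh3)]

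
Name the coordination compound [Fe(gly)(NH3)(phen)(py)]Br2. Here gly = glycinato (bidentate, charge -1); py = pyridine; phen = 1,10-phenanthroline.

ammine(glycinato)(1,10-phenanthroline)(pyridine)iron(III) bromide

The 2 bromide counter-ions carry a total charge of -2, so each complex ion is 2+.
Ligand charges: 1×glycinato (-1 each), 1×pyridine (neutral), 1×1,10-phenanthroline (neutral), 1×ammine (neutral); total -1. So Fe + (-1) = 2+, giving Fe = +3.
Ligands are named alphabetically: ammine before glycinato before phenanthroline before pyridine.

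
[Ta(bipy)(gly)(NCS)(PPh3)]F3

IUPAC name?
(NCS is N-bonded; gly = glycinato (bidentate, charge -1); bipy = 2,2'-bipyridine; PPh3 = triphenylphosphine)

The 3 fluoride counter-ions carry a total charge of -3, so each complex ion is 3+.
Ligand charges: 1×isothiocyanato (-1 each), 1×glycinato (-1 each), 1×2,2'-bipyridine (neutral), 1×triphenylphosphine (neutral); total -2. So Ta + (-2) = 3+, giving Ta = +5.
Ligands are named alphabetically: bipyridine before glycinato before isothiocyanato before triphenylphosphine.

(2,2'-bipyridine)(glycinato)isothiocyanato(triphenylphosphine)tantalum(V) fluoride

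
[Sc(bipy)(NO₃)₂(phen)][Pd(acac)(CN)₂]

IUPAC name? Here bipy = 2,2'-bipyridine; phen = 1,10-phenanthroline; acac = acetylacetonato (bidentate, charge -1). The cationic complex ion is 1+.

Both ions are complex: the cation is named first with the plain metal name, the anion second with the -ate form; each ion's ligands are alphabetised independently.
The complex cation is given as 1+; its ligand charges sum to -2, so Sc = +3.
A 1:1 salt means the anion carries the equal and opposite charge, 1−.
Anion: ligand charges sum to -3; for the ion to be 1−, Pd = +2.

(2,2'-bipyridine)dinitrato(1,10-phenanthroline)scandium(III) (acetylacetonato)dicyanopalladate(II)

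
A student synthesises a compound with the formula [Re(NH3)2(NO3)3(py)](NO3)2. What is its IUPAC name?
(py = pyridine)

The 2 nitrate counter-ions carry a total charge of -2, so each complex ion is 2+.
Ligand charges: 1×pyridine (neutral), 3×nitrato (-1 each), 2×ammine (neutral); total -3. So Re + (-3) = 2+, giving Re = +5.
Ligands are named alphabetically: ammine before nitrato before pyridine.

diamminetrinitrato(pyridine)rhenium(V) nitrate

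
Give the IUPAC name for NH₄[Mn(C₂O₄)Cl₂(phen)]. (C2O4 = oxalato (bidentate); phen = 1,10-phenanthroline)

The 1 ammonium counter-ion carries a total charge of +1, so each complex ion is 1−.
Ligand charges: 1×oxalato (-2 each), 2×chloro (-1 each), 1×1,10-phenanthroline (neutral); total -4. So Mn + (-4) = 1−, giving Mn = +3.
The complex ion is anionic, so manganese takes the -ate form manganate(III).

ammonium dichlorooxalato(1,10-phenanthroline)manganate(III)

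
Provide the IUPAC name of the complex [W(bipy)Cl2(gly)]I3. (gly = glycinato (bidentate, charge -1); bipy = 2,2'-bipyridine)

(2,2'-bipyridine)dichloro(glycinato)tungsten(VI) iodide

The 3 iodide counter-ions carry a total charge of -3, so each complex ion is 3+.
Ligand charges: 1×glycinato (-1 each), 1×2,2'-bipyridine (neutral), 2×chloro (-1 each); total -3. So W + (-3) = 3+, giving W = +6.
Ligands are named alphabetically: bipyridine before chloro before glycinato.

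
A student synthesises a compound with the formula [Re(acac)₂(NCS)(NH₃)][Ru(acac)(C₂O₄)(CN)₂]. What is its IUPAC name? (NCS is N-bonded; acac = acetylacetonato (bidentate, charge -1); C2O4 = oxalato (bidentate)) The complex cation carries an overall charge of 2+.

Both ions are complex: the cation is named first with the plain metal name, the anion second with the -ate form; each ion's ligands are alphabetised independently.
The complex cation is given as 2+; its ligand charges sum to -3, so Re = +5.
A 1:1 salt means the anion carries the equal and opposite charge, 2−.
Anion: ligand charges sum to -5; for the ion to be 2−, Ru = +3.

bis(acetylacetonato)ammineisothiocyanatorhenium(V) (acetylacetonato)dicyanooxalatoruthenate(III)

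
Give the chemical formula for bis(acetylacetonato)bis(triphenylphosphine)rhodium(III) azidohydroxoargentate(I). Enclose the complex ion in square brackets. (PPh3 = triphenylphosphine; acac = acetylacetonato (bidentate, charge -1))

[Rh(acac)2(PPh3)2][Ag(N3)(OH)]

Cation [Rh…]: ligand charges -2, Rh(III) ⇒ ion charge 1+.
Anion [Ag…]: ligand charges -2, Ag(I) ⇒ ion charge 1−.
One 1+ cation balances one 1− anion.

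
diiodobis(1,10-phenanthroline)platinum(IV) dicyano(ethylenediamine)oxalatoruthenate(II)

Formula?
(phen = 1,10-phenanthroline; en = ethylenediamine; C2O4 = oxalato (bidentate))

Cation [Pt…]: ligand charges -2, Pt(IV) ⇒ ion charge 2+.
Anion [Ru…]: ligand charges -4, Ru(II) ⇒ ion charge 2−.
One 2+ cation balances one 2− anion.

[PtI2(phen)2][Ru(C2O4)(CN)2(en)]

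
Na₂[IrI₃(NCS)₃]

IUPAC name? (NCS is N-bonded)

The 2 sodium counter-ions carry a total charge of +2, so each complex ion is 2−.
Ligand charges: 3×iodo (-1 each), 3×isothiocyanato (-1 each); total -6. So Ir + (-6) = 2−, giving Ir = +4.
Ligands are named alphabetically: iodo before isothiocyanato.
The complex ion is anionic, so iridium takes the -ate form iridate(IV).

sodium triiodotriisothiocyanatoiridate(IV)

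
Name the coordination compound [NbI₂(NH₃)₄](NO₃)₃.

The 3 nitrate counter-ions carry a total charge of -3, so each complex ion is 3+.
Ligand charges: 2×iodo (-1 each), 4×ammine (neutral); total -2. So Nb + (-2) = 3+, giving Nb = +5.
Ligands are named alphabetically: ammine before iodo.

tetraamminediiodoniobium(V) nitrate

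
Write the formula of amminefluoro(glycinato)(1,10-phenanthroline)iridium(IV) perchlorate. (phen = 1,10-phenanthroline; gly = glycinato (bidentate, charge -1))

Ligands: 1 1,10-phenanthroline (phen, neutral), 1 glycinato (gly, -1), 1 ammine (NH3, neutral), 1 fluoro (F, -1). Ligand charge sum = -2.
With Ir in oxidation state +4, the complex ion is [Ir...]^2+.
Charge balance with perchlorate (-1) requires 1 complex ion per 2 perchlorate.

[IrF(gly)(NH3)(phen)](ClO4)2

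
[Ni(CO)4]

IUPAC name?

There is no counter-ion, so the complex is neutral overall.
Ligand charges: 4×carbonyl (neutral); total 0. So Ni + (0) = 0, giving Ni = 0.

tetracarbonylnickel(0)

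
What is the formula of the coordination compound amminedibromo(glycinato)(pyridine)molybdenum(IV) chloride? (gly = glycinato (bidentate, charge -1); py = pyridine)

[MoBr2(gly)(NH3)(py)]Cl

Ligands: 2 bromo (Br, -1), 1 glycinato (gly, -1), 1 pyridine (py, neutral), 1 ammine (NH3, neutral). Ligand charge sum = -3.
With Mo in oxidation state +4, the complex ion is [Mo...]^1+.
Charge balance with chloride (-1) requires 1 complex ion per 1 chloride.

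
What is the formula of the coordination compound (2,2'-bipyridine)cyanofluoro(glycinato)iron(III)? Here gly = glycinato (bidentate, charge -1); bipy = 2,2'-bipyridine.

[Fe(bipy)(CN)F(gly)]

Ligands: 1 glycinato (gly, -1), 1 cyano (CN, -1), 1 2,2'-bipyridine (bipy, neutral), 1 fluoro (F, -1). Ligand charge sum = -3.
With Fe in oxidation state +3, the complex ion is [Fe...].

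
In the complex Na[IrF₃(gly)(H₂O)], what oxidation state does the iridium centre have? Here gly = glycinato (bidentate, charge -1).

1 sodium outside the brackets (+1 each) → the complex ion is 1−.
Ligand charges: 1×H2O neutral; 3×F = -3; 1×gly = -1; sum -4.
Ir + (-4) = 1− ⇒ Ir is +3.

+3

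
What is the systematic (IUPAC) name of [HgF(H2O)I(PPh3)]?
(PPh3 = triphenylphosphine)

There is no counter-ion, so the complex is neutral overall.
Ligand charges: 1×iodo (-1 each), 1×fluoro (-1 each), 1×triphenylphosphine (neutral), 1×aqua (neutral); total -2. So Hg + (-2) = 0, giving Hg = +2.
Ligands are named alphabetically: aqua before fluoro before iodo before triphenylphosphine.

aquafluoroiodo(triphenylphosphine)mercury(II)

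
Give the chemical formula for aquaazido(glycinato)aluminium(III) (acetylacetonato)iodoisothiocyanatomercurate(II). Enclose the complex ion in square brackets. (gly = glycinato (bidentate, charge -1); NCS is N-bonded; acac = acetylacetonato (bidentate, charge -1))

[Al(gly)(H2O)(N3)][Hg(acac)I(NCS)]

Cation [Al…]: ligand charges -2, Al(III) ⇒ ion charge 1+.
Anion [Hg…]: ligand charges -3, Hg(II) ⇒ ion charge 1−.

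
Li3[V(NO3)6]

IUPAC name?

lithium hexanitratovanadate(III)

The 3 lithium counter-ions carry a total charge of +3, so each complex ion is 3−.
Ligand charges: 6×nitrato (-1 each); total -6. So V + (-6) = 3−, giving V = +3.
The complex ion is anionic, so vanadium takes the -ate form vanadate(III).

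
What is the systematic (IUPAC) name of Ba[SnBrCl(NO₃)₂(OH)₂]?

barium bromochlorodihydroxodinitratostannate(IV)

The 1 barium counter-ion carries a total charge of +2, so each complex ion is 2−.
Ligand charges: 2×hydroxo (-1 each), 1×bromo (-1 each), 2×nitrato (-1 each), 1×chloro (-1 each); total -6. So Sn + (-6) = 2−, giving Sn = +4.
Ligands are named alphabetically: bromo before chloro before hydroxo before nitrato.
The complex ion is anionic, so tin takes the -ate form stannate(IV).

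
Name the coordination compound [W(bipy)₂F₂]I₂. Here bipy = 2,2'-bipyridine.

The 2 iodide counter-ions carry a total charge of -2, so each complex ion is 2+.
Ligand charges: 2×fluoro (-1 each), 2×2,2'-bipyridine (neutral); total -2. So W + (-2) = 2+, giving W = +4.
Ligands are named alphabetically: bipyridine before fluoro.

bis(2,2'-bipyridine)difluorotungsten(IV) iodide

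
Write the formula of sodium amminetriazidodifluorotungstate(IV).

Ligands: 2 fluoro (F, -1), 3 azido (N3, -1), 1 ammine (NH3, neutral). Ligand charge sum = -5.
With W in oxidation state +4, the complex ion is [W...]^1−.
Charge balance with sodium (+1) requires 1 complex ion per 1 sodium.

Na[WF2(N3)3(NH3)]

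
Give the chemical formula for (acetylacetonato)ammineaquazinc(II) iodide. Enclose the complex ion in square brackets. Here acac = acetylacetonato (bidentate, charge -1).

Ligands: 1 acetylacetonato (acac, -1), 1 ammine (NH3, neutral), 1 aqua (H2O, neutral). Ligand charge sum = -1.
With Zn in oxidation state +2, the complex ion is [Zn...]^1+.
Charge balance with iodide (-1) requires 1 complex ion per 1 iodide.

[Zn(acac)(H2O)(NH3)]I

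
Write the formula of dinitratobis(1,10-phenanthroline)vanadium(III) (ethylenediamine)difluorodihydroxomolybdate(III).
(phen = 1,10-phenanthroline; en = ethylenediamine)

Cation [V…]: ligand charges -2, V(III) ⇒ ion charge 1+.
Anion [Mo…]: ligand charges -4, Mo(III) ⇒ ion charge 1−.

[V(NO3)2(phen)2][Mo(en)F2(OH)2]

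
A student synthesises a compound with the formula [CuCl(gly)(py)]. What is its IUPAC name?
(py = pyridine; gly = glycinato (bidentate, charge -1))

There is no counter-ion, so the complex is neutral overall.
Ligand charges: 1×pyridine (neutral), 1×glycinato (-1 each), 1×chloro (-1 each); total -2. So Cu + (-2) = 0, giving Cu = +2.
Ligands are named alphabetically: chloro before glycinato before pyridine.

chloro(glycinato)(pyridine)copper(II)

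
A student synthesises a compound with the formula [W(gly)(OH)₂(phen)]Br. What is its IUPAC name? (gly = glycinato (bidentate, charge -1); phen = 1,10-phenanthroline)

The 1 bromide counter-ion carries a total charge of -1, so each complex ion is 1+.
Ligand charges: 2×hydroxo (-1 each), 1×glycinato (-1 each), 1×1,10-phenanthroline (neutral); total -3. So W + (-3) = 1+, giving W = +4.
Ligands are named alphabetically: glycinato before hydroxo before phenanthroline.

(glycinato)dihydroxo(1,10-phenanthroline)tungsten(IV) bromide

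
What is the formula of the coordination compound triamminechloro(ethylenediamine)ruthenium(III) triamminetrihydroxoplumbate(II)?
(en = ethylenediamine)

Cation [Ru…]: ligand charges -1, Ru(III) ⇒ ion charge 2+.
Anion [Pb…]: ligand charges -3, Pb(II) ⇒ ion charge 1−.
One 2+ cation requires 2 of the 1− anion.

[RuCl(en)(NH3)3][Pb(NH3)3(OH)3]2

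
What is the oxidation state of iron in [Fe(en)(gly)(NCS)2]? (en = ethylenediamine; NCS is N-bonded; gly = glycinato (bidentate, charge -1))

+3

No counter-ion: the bracketed complex is neutral.
Ligand charges: 1×en neutral; 2×NCS = -2; 1×gly = -1; sum -3.
Fe + (-3) = 0 ⇒ Fe is +3.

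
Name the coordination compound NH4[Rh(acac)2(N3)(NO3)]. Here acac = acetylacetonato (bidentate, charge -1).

ammonium bis(acetylacetonato)azidonitratorhodate(III)

The 1 ammonium counter-ion carries a total charge of +1, so each complex ion is 1−.
Ligand charges: 1×nitrato (-1 each), 1×azido (-1 each), 2×acetylacetonato (-1 each); total -4. So Rh + (-4) = 1−, giving Rh = +3.
The complex ion is anionic, so rhodium takes the -ate form rhodate(III).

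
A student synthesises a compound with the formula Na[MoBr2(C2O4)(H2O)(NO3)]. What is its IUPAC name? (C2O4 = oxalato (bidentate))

The 1 sodium counter-ion carries a total charge of +1, so each complex ion is 1−.
Ligand charges: 2×bromo (-1 each), 1×nitrato (-1 each), 1×aqua (neutral), 1×oxalato (-2 each); total -5. So Mo + (-5) = 1−, giving Mo = +4.
Ligands are named alphabetically: aqua before bromo before nitrato before oxalato.
The complex ion is anionic, so molybdenum takes the -ate form molybdate(IV).

sodium aquadibromonitratooxalatomolybdate(IV)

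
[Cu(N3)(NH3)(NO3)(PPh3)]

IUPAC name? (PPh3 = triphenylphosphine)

ammineazidonitrato(triphenylphosphine)copper(II)

There is no counter-ion, so the complex is neutral overall.
Ligand charges: 1×azido (-1 each), 1×triphenylphosphine (neutral), 1×ammine (neutral), 1×nitrato (-1 each); total -2. So Cu + (-2) = 0, giving Cu = +2.
Ligands are named alphabetically: ammine before azido before nitrato before triphenylphosphine.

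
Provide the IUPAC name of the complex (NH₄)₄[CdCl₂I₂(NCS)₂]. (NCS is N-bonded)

The 4 ammonium counter-ions carry a total charge of +4, so each complex ion is 4−.
Ligand charges: 2×iodo (-1 each), 2×chloro (-1 each), 2×isothiocyanato (-1 each); total -6. So Cd + (-6) = 4−, giving Cd = +2.
Ligands are named alphabetically: chloro before iodo before isothiocyanato.
The complex ion is anionic, so cadmium takes the -ate form cadmate(II).

ammonium dichlorodiiododiisothiocyanatocadmate(II)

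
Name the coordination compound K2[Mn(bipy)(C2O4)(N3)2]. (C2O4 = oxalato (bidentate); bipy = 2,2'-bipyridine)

potassium diazido(2,2'-bipyridine)oxalatomanganate(II)

The 2 potassium counter-ions carry a total charge of +2, so each complex ion is 2−.
Ligand charges: 1×oxalato (-2 each), 2×azido (-1 each), 1×2,2'-bipyridine (neutral); total -4. So Mn + (-4) = 2−, giving Mn = +2.
Ligands are named alphabetically: azido before bipyridine before oxalato.
The complex ion is anionic, so manganese takes the -ate form manganate(II).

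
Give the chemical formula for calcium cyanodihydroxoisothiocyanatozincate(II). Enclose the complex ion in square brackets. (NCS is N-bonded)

Ca[Zn(CN)(NCS)(OH)2]

Ligands: 2 hydroxo (OH, -1), 1 isothiocyanato (NCS, -1), 1 cyano (CN, -1). Ligand charge sum = -4.
With Zn in oxidation state +2, the complex ion is [Zn...]^2−.
Charge balance with calcium (+2) requires 1 complex ion per 1 calcium.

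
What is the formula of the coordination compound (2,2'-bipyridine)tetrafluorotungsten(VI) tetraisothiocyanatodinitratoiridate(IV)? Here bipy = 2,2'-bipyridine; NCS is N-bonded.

[W(bipy)F4][Ir(NCS)4(NO3)2]

Cation [W…]: ligand charges -4, W(VI) ⇒ ion charge 2+.
Anion [Ir…]: ligand charges -6, Ir(IV) ⇒ ion charge 2−.
One 2+ cation balances one 2− anion.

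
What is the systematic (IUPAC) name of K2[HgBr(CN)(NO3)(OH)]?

potassium bromocyanohydroxonitratomercurate(II)

The 2 potassium counter-ions carry a total charge of +2, so each complex ion is 2−.
Ligand charges: 1×nitrato (-1 each), 1×bromo (-1 each), 1×cyano (-1 each), 1×hydroxo (-1 each); total -4. So Hg + (-4) = 2−, giving Hg = +2.
The complex ion is anionic, so mercury takes the -ate form mercurate(II).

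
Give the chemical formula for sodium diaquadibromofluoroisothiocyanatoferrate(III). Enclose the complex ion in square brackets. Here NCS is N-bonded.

Na[FeBr2F(H2O)2(NCS)]

Ligands: 1 isothiocyanato (NCS, -1), 1 fluoro (F, -1), 2 aqua (H2O, neutral), 2 bromo (Br, -1). Ligand charge sum = -4.
With Fe in oxidation state +3, the complex ion is [Fe...]^1−.
Charge balance with sodium (+1) requires 1 complex ion per 1 sodium.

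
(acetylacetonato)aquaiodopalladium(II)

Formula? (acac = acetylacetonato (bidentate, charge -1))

[Pd(acac)(H2O)I]

Ligands: 1 acetylacetonato (acac, -1), 1 aqua (H2O, neutral), 1 iodo (I, -1). Ligand charge sum = -2.
With Pd in oxidation state +2, the complex ion is [Pd...].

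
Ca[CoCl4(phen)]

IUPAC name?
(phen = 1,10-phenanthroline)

The 1 calcium counter-ion carries a total charge of +2, so each complex ion is 2−.
Ligand charges: 1×1,10-phenanthroline (neutral), 4×chloro (-1 each); total -4. So Co + (-4) = 2−, giving Co = +2.
Ligands are named alphabetically: chloro before phenanthroline.
The complex ion is anionic, so cobalt takes the -ate form cobaltate(II).

calcium tetrachloro(1,10-phenanthroline)cobaltate(II)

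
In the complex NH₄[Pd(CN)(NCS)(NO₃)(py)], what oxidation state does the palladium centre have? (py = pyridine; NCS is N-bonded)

+2

1 ammonium outside the brackets (+1 each) → the complex ion is 1−.
Ligand charges: 1×NO3 = -1; 1×py neutral; 1×CN = -1; 1×NCS = -1; sum -3.
Pd + (-3) = 1− ⇒ Pd is +2.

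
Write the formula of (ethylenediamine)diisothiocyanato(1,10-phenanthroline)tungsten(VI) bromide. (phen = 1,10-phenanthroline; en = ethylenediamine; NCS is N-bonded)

Ligands: 1 1,10-phenanthroline (phen, neutral), 1 ethylenediamine (en, neutral), 2 isothiocyanato (NCS, -1). Ligand charge sum = -2.
Charge balance with bromide (-1) requires 1 complex ion per 4 bromide.

[W(en)(NCS)2(phen)]Br4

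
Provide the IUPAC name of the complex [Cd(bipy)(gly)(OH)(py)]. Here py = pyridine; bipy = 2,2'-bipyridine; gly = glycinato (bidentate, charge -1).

(2,2'-bipyridine)(glycinato)hydroxo(pyridine)cadmium(II)

There is no counter-ion, so the complex is neutral overall.
Ligand charges: 1×hydroxo (-1 each), 1×pyridine (neutral), 1×2,2'-bipyridine (neutral), 1×glycinato (-1 each); total -2. So Cd + (-2) = 0, giving Cd = +2.
Ligands are named alphabetically: bipyridine before glycinato before hydroxo before pyridine.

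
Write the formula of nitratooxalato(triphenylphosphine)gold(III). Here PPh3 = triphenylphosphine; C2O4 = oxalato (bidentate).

Ligands: 1 nitrato (NO3, -1), 1 triphenylphosphine (PPh3, neutral), 1 oxalato (C2O4, -2). Ligand charge sum = -3.
With Au in oxidation state +3, the complex ion is [Au...].

[Au(C2O4)(NO3)(PPh3)]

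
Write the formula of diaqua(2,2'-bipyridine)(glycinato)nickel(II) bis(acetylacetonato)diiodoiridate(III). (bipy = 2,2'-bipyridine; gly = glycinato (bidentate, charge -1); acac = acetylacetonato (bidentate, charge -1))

[Ni(bipy)(gly)(H2O)2][Ir(acac)2I2]

Cation [Ni…]: ligand charges -1, Ni(II) ⇒ ion charge 1+.
Anion [Ir…]: ligand charges -4, Ir(III) ⇒ ion charge 1−.
One 1+ cation balances one 1− anion.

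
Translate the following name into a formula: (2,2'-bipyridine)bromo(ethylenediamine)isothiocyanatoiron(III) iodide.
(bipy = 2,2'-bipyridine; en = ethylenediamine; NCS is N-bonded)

Ligands: 1 bromo (Br, -1), 1 2,2'-bipyridine (bipy, neutral), 1 ethylenediamine (en, neutral), 1 isothiocyanato (NCS, -1). Ligand charge sum = -2.
With Fe in oxidation state +3, the complex ion is [Fe...]^1+.
Charge balance with iodide (-1) requires 1 complex ion per 1 iodide.

[Fe(bipy)Br(en)(NCS)]I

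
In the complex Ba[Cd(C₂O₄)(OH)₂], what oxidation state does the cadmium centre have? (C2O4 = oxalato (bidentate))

+2

1 barium outside the brackets (+2 each) → the complex ion is 2−.
Ligand charges: 1×C2O4 = -2; 2×OH = -2; sum -4.
Cd + (-4) = 2− ⇒ Cd is +2.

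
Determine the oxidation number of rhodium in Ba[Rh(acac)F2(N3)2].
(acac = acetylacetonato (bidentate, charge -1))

1 barium outside the brackets (+2 each) → the complex ion is 2−.
Ligand charges: 2×F = -2; 2×N3 = -2; 1×acac = -1; sum -5.
Rh + (-5) = 2− ⇒ Rh is +3.

+3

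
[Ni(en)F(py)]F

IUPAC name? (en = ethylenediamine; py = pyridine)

The 1 fluoride counter-ion carries a total charge of -1, so each complex ion is 1+.
Ligand charges: 1×fluoro (-1 each), 1×ethylenediamine (neutral), 1×pyridine (neutral); total -1. So Ni + (-1) = 1+, giving Ni = +2.
Ligands are named alphabetically: ethylenediamine before fluoro before pyridine.

(ethylenediamine)fluoro(pyridine)nickel(II) fluoride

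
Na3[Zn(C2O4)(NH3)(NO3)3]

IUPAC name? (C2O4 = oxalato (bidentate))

The 3 sodium counter-ions carry a total charge of +3, so each complex ion is 3−.
Ligand charges: 1×oxalato (-2 each), 1×ammine (neutral), 3×nitrato (-1 each); total -5. So Zn + (-5) = 3−, giving Zn = +2.
The complex ion is anionic, so zinc takes the -ate form zincate(II).

sodium amminetrinitratooxalatozincate(II)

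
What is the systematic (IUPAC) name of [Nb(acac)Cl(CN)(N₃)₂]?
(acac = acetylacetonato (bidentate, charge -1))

(acetylacetonato)diazidochlorocyanoniobium(V)

There is no counter-ion, so the complex is neutral overall.
Ligand charges: 1×chloro (-1 each), 1×cyano (-1 each), 1×acetylacetonato (-1 each), 2×azido (-1 each); total -5. So Nb + (-5) = 0, giving Nb = +5.
Ligands are named alphabetically: acetylacetonato before azido before chloro before cyano.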